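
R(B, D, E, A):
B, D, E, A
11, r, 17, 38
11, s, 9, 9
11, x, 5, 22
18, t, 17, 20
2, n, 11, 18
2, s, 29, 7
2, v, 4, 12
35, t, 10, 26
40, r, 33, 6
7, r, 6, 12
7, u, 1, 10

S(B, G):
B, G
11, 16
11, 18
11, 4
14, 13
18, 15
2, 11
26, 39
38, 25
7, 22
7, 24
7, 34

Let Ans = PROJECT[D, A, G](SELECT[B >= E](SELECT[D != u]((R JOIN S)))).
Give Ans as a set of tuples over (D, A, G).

{(r, 12, 22), (r, 12, 24), (r, 12, 34), (s, 9, 16), (s, 9, 18), (s, 9, 4), (t, 20, 15), (x, 22, 16), (x, 22, 18), (x, 22, 4)}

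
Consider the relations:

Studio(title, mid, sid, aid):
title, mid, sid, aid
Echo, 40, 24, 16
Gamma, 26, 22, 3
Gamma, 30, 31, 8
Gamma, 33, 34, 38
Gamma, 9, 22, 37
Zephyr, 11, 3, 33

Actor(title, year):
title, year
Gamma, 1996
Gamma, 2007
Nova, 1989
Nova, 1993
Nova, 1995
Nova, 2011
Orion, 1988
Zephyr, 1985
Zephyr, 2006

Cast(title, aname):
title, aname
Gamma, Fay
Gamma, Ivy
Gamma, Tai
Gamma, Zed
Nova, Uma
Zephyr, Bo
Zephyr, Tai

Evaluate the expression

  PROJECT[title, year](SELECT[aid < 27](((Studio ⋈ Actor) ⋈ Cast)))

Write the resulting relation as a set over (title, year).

{(Gamma, 1996), (Gamma, 2007)}

Natural join on title: {(Gamma, 26, 22, 3, 1996), (Gamma, 26, 22, 3, 2007), (Gamma, 30, 31, 8, 1996), (Gamma, 30, 31, 8, 2007), (Gamma, 33, 34, 38, 1996), (Gamma, 33, 34, 38, 2007), (Gamma, 9, 22, 37, 1996), (Gamma, 9, 22, 37, 2007), (Zephyr, 11, 3, 33, 1985), (Zephyr, 11, 3, 33, 2006)}
Natural join on title: {(Gamma, 26, 22, 3, 1996, Fay), (Gamma, 26, 22, 3, 1996, Ivy), (Gamma, 26, 22, 3, 1996, Tai), (Gamma, 26, 22, 3, 1996, Zed), (Gamma, 26, 22, 3, 2007, Fay), (Gamma, 26, 22, 3, 2007, Ivy), (Gamma, 26, 22, 3, 2007, Tai), (Gamma, 26, 22, 3, 2007, Zed), (Gamma, 30, 31, 8, 1996, Fay), (Gamma, 30, 31, 8, 1996, Ivy), (Gamma, 30, 31, 8, 1996, Tai), (Gamma, 30, 31, 8, 1996, Zed), (Gamma, 30, 31, 8, 2007, Fay), (Gamma, 30, 31, 8, 2007, Ivy), (Gamma, 30, 31, 8, 2007, Tai), (Gamma, 30, 31, 8, 2007, Zed), (Gamma, 33, 34, 38, 1996, Fay), (Gamma, 33, 34, 38, 1996, Ivy), (Gamma, 33, 34, 38, 1996, Tai), (Gamma, 33, 34, 38, 1996, Zed), (Gamma, 33, 34, 38, 2007, Fay), (Gamma, 33, 34, 38, 2007, Ivy), (Gamma, 33, 34, 38, 2007, Tai), (Gamma, 33, 34, 38, 2007, Zed), (Gamma, 9, 22, 37, 1996, Fay), (Gamma, 9, 22, 37, 1996, Ivy), (Gamma, 9, 22, 37, 1996, Tai), (Gamma, 9, 22, 37, 1996, Zed), (Gamma, 9, 22, 37, 2007, Fay), (Gamma, 9, 22, 37, 2007, Ivy), (Gamma, 9, 22, 37, 2007, Tai), (Gamma, 9, 22, 37, 2007, Zed), (Zephyr, 11, 3, 33, 1985, Bo), (Zephyr, 11, 3, 33, 1985, Tai), (Zephyr, 11, 3, 33, 2006, Bo), (Zephyr, 11, 3, 33, 2006, Tai)}
σ[aid < 27]: keep tuples satisfying aid < 27 → {(Gamma, 26, 22, 3, 1996, Fay), (Gamma, 26, 22, 3, 1996, Ivy), (Gamma, 26, 22, 3, 1996, Tai), (Gamma, 26, 22, 3, 1996, Zed), (Gamma, 26, 22, 3, 2007, Fay), (Gamma, 26, 22, 3, 2007, Ivy), (Gamma, 26, 22, 3, 2007, Tai), (Gamma, 26, 22, 3, 2007, Zed), (Gamma, 30, 31, 8, 1996, Fay), (Gamma, 30, 31, 8, 1996, Ivy), (Gamma, 30, 31, 8, 1996, Tai), (Gamma, 30, 31, 8, 1996, Zed), (Gamma, 30, 31, 8, 2007, Fay), (Gamma, 30, 31, 8, 2007, Ivy), (Gamma, 30, 31, 8, 2007, Tai), (Gamma, 30, 31, 8, 2007, Zed)}
π_{title, year} gives {(Gamma, 1996), (Gamma, 2007)} (14 duplicate(s) eliminated).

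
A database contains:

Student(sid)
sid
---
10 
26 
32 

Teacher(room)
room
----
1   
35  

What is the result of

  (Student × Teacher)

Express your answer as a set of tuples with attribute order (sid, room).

{(10, 1), (10, 35), (26, 1), (26, 35), (32, 1), (32, 35)}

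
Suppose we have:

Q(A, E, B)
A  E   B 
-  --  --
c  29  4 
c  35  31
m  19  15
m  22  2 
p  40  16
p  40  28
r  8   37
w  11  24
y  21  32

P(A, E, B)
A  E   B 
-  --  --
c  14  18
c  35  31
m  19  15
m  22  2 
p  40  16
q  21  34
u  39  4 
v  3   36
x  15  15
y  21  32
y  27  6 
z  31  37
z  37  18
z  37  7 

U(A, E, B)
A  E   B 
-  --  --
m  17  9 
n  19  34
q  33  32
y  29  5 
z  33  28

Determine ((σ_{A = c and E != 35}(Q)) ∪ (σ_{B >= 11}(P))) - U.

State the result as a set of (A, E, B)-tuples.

{(c, 14, 18), (c, 29, 4), (c, 35, 31), (m, 19, 15), (p, 40, 16), (q, 21, 34), (v, 3, 36), (x, 15, 15), (y, 21, 32), (z, 31, 37), (z, 37, 18)}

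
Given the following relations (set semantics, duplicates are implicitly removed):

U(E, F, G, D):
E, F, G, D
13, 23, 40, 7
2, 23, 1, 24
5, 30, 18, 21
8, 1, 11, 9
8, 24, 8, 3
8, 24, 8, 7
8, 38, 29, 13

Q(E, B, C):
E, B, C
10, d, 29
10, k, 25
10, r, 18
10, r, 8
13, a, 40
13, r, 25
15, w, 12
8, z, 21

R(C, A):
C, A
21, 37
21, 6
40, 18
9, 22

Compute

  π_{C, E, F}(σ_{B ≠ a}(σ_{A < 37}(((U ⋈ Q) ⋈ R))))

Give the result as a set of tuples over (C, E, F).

U ⋈ Q (natural join on E): {(13, 23, 40, 7, a, 40), (13, 23, 40, 7, r, 25), (8, 1, 11, 9, z, 21), (8, 24, 8, 3, z, 21), (8, 24, 8, 7, z, 21), (8, 38, 29, 13, z, 21)}
(U ⋈ Q) ⋈ R (natural join on C): {(13, 23, 40, 7, a, 40, 18), (8, 1, 11, 9, z, 21, 37), (8, 1, 11, 9, z, 21, 6), (8, 24, 8, 3, z, 21, 37), (8, 24, 8, 3, z, 21, 6), (8, 24, 8, 7, z, 21, 37), (8, 24, 8, 7, z, 21, 6), (8, 38, 29, 13, z, 21, 37), (8, 38, 29, 13, z, 21, 6)}
Selection A < 37: {(13, 23, 40, 7, a, 40, 18), (8, 1, 11, 9, z, 21, 6), (8, 24, 8, 3, z, 21, 6), (8, 24, 8, 7, z, 21, 6), (8, 38, 29, 13, z, 21, 6)}
Selection B ≠ a: {(8, 1, 11, 9, z, 21, 6), (8, 24, 8, 3, z, 21, 6), (8, 24, 8, 7, z, 21, 6), (8, 38, 29, 13, z, 21, 6)}
π[C, E, F]: project onto (C, E, F) (1 duplicate(s) eliminated) → {(21, 8, 1), (21, 8, 24), (21, 8, 38)}

{(21, 8, 1), (21, 8, 24), (21, 8, 38)}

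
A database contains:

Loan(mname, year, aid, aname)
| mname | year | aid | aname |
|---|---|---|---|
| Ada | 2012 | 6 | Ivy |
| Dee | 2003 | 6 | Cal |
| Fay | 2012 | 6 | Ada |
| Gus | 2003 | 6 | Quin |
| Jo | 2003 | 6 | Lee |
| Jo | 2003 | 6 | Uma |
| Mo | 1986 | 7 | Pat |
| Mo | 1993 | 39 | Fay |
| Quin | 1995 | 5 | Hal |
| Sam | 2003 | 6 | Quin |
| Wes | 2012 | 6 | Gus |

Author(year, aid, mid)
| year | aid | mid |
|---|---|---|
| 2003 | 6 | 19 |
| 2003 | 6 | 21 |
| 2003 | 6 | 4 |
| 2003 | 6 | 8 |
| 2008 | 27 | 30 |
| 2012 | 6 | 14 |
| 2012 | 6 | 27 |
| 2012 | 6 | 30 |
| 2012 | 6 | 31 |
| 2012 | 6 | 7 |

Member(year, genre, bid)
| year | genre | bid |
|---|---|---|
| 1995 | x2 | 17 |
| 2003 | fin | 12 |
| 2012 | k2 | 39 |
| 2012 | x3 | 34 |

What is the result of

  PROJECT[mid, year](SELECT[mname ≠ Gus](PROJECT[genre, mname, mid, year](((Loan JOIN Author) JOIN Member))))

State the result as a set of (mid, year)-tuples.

{(14, 2012), (19, 2003), (21, 2003), (27, 2012), (30, 2012), (31, 2012), (4, 2003), (7, 2012), (8, 2003)}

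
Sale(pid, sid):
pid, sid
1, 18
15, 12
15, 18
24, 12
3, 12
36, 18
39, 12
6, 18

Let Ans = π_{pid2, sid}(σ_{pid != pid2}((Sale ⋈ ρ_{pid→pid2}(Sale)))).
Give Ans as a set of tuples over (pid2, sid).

ρ[pid→pid2]: schema becomes (pid2, sid); tuples unchanged.
Natural join on sid: {(1, 18, 1), (1, 18, 15), (1, 18, 36), (1, 18, 6), (15, 12, 15), (15, 12, 24), (15, 12, 3), (15, 12, 39), (15, 18, 1), (15, 18, 15), (15, 18, 36), (15, 18, 6), (24, 12, 15), (24, 12, 24), (24, 12, 3), (24, 12, 39), (3, 12, 15), (3, 12, 24), (3, 12, 3), (3, 12, 39), (36, 18, 1), (36, 18, 15), (36, 18, 36), (36, 18, 6), (39, 12, 15), (39, 12, 24), (39, 12, 3), (39, 12, 39), (6, 18, 1), (6, 18, 15), (6, 18, 36), (6, 18, 6)}
Selection pid != pid2: {(1, 18, 15), (1, 18, 36), (1, 18, 6), (15, 12, 24), (15, 12, 3), (15, 12, 39), (15, 18, 1), (15, 18, 36), (15, 18, 6), (24, 12, 15), (24, 12, 3), (24, 12, 39), (3, 12, 15), (3, 12, 24), (3, 12, 39), (36, 18, 1), (36, 18, 15), (36, 18, 6), (39, 12, 15), (39, 12, 24), (39, 12, 3), (6, 18, 1), (6, 18, 15), (6, 18, 36)}
π_{pid2, sid} gives {(1, 18), (15, 12), (15, 18), (24, 12), (3, 12), (36, 18), (39, 12), (6, 18)} (16 duplicate(s) eliminated).

{(1, 18), (15, 12), (15, 18), (24, 12), (3, 12), (36, 18), (39, 12), (6, 18)}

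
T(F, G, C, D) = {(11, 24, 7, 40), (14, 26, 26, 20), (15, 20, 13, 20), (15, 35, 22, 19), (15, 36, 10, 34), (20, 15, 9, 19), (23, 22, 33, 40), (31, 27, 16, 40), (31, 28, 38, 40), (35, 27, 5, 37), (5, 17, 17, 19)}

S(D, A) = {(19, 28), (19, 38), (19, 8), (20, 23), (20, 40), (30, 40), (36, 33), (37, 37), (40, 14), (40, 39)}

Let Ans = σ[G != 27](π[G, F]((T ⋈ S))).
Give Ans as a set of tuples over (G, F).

T ⋈ S (natural join on D): {(11, 24, 7, 40, 14), (11, 24, 7, 40, 39), (14, 26, 26, 20, 23), (14, 26, 26, 20, 40), (15, 20, 13, 20, 23), (15, 20, 13, 20, 40), (15, 35, 22, 19, 28), (15, 35, 22, 19, 38), (15, 35, 22, 19, 8), (20, 15, 9, 19, 28), (20, 15, 9, 19, 38), (20, 15, 9, 19, 8), (23, 22, 33, 40, 14), (23, 22, 33, 40, 39), (31, 27, 16, 40, 14), (31, 27, 16, 40, 39), (31, 28, 38, 40, 14), (31, 28, 38, 40, 39), (35, 27, 5, 37, 37), (5, 17, 17, 19, 28), (5, 17, 17, 19, 38), (5, 17, 17, 19, 8)}
π[G, F]: project onto (G, F) (12 duplicate(s) eliminated) → {(15, 20), (17, 5), (20, 15), (22, 23), (24, 11), (26, 14), (27, 31), (27, 35), (28, 31), (35, 15)}
σ[G != 27]: keep tuples satisfying G != 27 → {(15, 20), (17, 5), (20, 15), (22, 23), (24, 11), (26, 14), (28, 31), (35, 15)}

{(15, 20), (17, 5), (20, 15), (22, 23), (24, 11), (26, 14), (28, 31), (35, 15)}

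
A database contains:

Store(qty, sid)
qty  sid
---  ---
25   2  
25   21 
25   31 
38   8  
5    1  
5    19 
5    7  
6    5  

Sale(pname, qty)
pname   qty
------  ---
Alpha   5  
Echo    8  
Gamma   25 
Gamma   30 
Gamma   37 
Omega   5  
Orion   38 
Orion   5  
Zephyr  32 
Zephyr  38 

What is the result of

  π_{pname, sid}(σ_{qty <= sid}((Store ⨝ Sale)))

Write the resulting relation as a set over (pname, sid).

{(Alpha, 19), (Alpha, 7), (Gamma, 31), (Omega, 19), (Omega, 7), (Orion, 19), (Orion, 7)}

Store ⋈ Sale (natural join on qty): {(25, 2, Gamma), (25, 21, Gamma), (25, 31, Gamma), (38, 8, Orion), (38, 8, Zephyr), (5, 1, Alpha), (5, 1, Omega), (5, 1, Orion), (5, 19, Alpha), (5, 19, Omega), (5, 19, Orion), (5, 7, Alpha), (5, 7, Omega), (5, 7, Orion)}
Apply σ_{qty <= sid}; surviving tuples: {(25, 31, Gamma), (5, 19, Alpha), (5, 19, Omega), (5, 19, Orion), (5, 7, Alpha), (5, 7, Omega), (5, 7, Orion)}
Keep only column(s) pname, sid: {(Alpha, 19), (Alpha, 7), (Gamma, 31), (Omega, 19), (Omega, 7), (Orion, 19), (Orion, 7)}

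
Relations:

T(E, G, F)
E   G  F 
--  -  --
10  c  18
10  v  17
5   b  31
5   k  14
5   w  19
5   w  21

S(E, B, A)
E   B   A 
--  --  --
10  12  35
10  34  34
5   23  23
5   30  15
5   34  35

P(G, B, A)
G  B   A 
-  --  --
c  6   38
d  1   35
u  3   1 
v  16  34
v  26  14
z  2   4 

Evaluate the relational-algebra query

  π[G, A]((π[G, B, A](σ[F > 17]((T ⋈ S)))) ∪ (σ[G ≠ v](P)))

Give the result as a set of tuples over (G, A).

Natural join on E: {(10, c, 18, 12, 35), (10, c, 18, 34, 34), (10, v, 17, 12, 35), (10, v, 17, 34, 34), (5, b, 31, 23, 23), (5, b, 31, 30, 15), (5, b, 31, 34, 35), (5, k, 14, 23, 23), (5, k, 14, 30, 15), (5, k, 14, 34, 35), (5, w, 19, 23, 23), (5, w, 19, 30, 15), (5, w, 19, 34, 35), (5, w, 21, 23, 23), (5, w, 21, 30, 15), (5, w, 21, 34, 35)}
σ[F > 17]: keep tuples satisfying F > 17 → {(10, c, 18, 12, 35), (10, c, 18, 34, 34), (5, b, 31, 23, 23), (5, b, 31, 30, 15), (5, b, 31, 34, 35), (5, w, 19, 23, 23), (5, w, 19, 30, 15), (5, w, 19, 34, 35), (5, w, 21, 23, 23), (5, w, 21, 30, 15), (5, w, 21, 34, 35)}
Keep only column(s) G, B, A (3 duplicate(s) eliminated): {(b, 23, 23), (b, 30, 15), (b, 34, 35), (c, 12, 35), (c, 34, 34), (w, 23, 23), (w, 30, 15), (w, 34, 35)}
σ[G ≠ v]: keep tuples satisfying G ≠ v → {(c, 6, 38), (d, 1, 35), (u, 3, 1), (z, 2, 4)}
Taking the union: {(b, 23, 23), (b, 30, 15), (b, 34, 35), (c, 12, 35), (c, 34, 34), (c, 6, 38), (d, 1, 35), (u, 3, 1), (w, 23, 23), (w, 30, 15), (w, 34, 35), (z, 2, 4)}
Keep only column(s) G, A: {(b, 15), (b, 23), (b, 35), (c, 34), (c, 35), (c, 38), (d, 35), (u, 1), (w, 15), (w, 23), (w, 35), (z, 4)}

{(b, 15), (b, 23), (b, 35), (c, 34), (c, 35), (c, 38), (d, 35), (u, 1), (w, 15), (w, 23), (w, 35), (z, 4)}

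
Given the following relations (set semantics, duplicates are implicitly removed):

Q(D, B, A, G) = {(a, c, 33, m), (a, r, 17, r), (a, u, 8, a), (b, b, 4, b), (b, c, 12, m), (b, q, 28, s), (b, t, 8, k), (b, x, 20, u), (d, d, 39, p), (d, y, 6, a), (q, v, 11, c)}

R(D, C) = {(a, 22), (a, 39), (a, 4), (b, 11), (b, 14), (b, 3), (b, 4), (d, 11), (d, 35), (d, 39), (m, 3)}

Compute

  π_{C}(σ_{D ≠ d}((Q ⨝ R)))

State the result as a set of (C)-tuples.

{11, 14, 22, 3, 39, 4}

Q ⋈ R (natural join on D): {(a, c, 33, m, 22), (a, c, 33, m, 39), (a, c, 33, m, 4), (a, r, 17, r, 22), (a, r, 17, r, 39), (a, r, 17, r, 4), (a, u, 8, a, 22), (a, u, 8, a, 39), (a, u, 8, a, 4), (b, b, 4, b, 11), (b, b, 4, b, 14), (b, b, 4, b, 3), (b, b, 4, b, 4), (b, c, 12, m, 11), (b, c, 12, m, 14), (b, c, 12, m, 3), (b, c, 12, m, 4), (b, q, 28, s, 11), (b, q, 28, s, 14), (b, q, 28, s, 3), (b, q, 28, s, 4), (b, t, 8, k, 11), (b, t, 8, k, 14), (b, t, 8, k, 3), (b, t, 8, k, 4), (b, x, 20, u, 11), (b, x, 20, u, 14), (b, x, 20, u, 3), (b, x, 20, u, 4), (d, d, 39, p, 11), (d, d, 39, p, 35), (d, d, 39, p, 39), (d, y, 6, a, 11), (d, y, 6, a, 35), (d, y, 6, a, 39)}
Filtering on D ≠ d leaves {(a, c, 33, m, 22), (a, c, 33, m, 39), (a, c, 33, m, 4), (a, r, 17, r, 22), (a, r, 17, r, 39), (a, r, 17, r, 4), (a, u, 8, a, 22), (a, u, 8, a, 39), (a, u, 8, a, 4), (b, b, 4, b, 11), (b, b, 4, b, 14), (b, b, 4, b, 3), (b, b, 4, b, 4), (b, c, 12, m, 11), (b, c, 12, m, 14), (b, c, 12, m, 3), (b, c, 12, m, 4), (b, q, 28, s, 11), (b, q, 28, s, 14), (b, q, 28, s, 3), (b, q, 28, s, 4), (b, t, 8, k, 11), (b, t, 8, k, 14), (b, t, 8, k, 3), (b, t, 8, k, 4), (b, x, 20, u, 11), (b, x, 20, u, 14), (b, x, 20, u, 3), (b, x, 20, u, 4)}.
π[C]: project onto (C) (23 duplicate(s) eliminated) → {11, 14, 22, 3, 39, 4}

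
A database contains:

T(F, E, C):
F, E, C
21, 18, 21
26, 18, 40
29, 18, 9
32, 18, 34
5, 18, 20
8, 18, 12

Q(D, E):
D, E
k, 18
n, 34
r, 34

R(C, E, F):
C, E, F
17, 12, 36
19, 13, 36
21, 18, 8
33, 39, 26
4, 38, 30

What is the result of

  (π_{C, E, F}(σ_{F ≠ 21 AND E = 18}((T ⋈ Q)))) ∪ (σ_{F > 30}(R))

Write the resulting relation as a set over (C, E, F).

{(12, 18, 8), (17, 12, 36), (19, 13, 36), (20, 18, 5), (34, 18, 32), (40, 18, 26), (9, 18, 29)}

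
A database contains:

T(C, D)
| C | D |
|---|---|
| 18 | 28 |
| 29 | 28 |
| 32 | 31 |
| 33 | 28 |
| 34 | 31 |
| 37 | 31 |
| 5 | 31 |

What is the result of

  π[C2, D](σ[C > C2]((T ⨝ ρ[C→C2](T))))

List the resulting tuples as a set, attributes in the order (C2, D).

ρ[C→C2]: schema becomes (C2, D); tuples unchanged.
T ⋈ ρ[C→C2](T) (natural join on D): {(18, 28, 18), (18, 28, 29), (18, 28, 33), (29, 28, 18), (29, 28, 29), (29, 28, 33), (32, 31, 32), (32, 31, 34), (32, 31, 37), (32, 31, 5), (33, 28, 18), (33, 28, 29), (33, 28, 33), (34, 31, 32), (34, 31, 34), (34, 31, 37), (34, 31, 5), (37, 31, 32), (37, 31, 34), (37, 31, 37), (37, 31, 5), (5, 31, 32), (5, 31, 34), (5, 31, 37), (5, 31, 5)}
σ[C > C2]: keep tuples satisfying C > C2 → {(29, 28, 18), (32, 31, 5), (33, 28, 18), (33, 28, 29), (34, 31, 32), (34, 31, 5), (37, 31, 32), (37, 31, 34), (37, 31, 5)}
π_{C2, D} gives {(18, 28), (29, 28), (32, 31), (34, 31), (5, 31)} (4 duplicate(s) eliminated).

{(18, 28), (29, 28), (32, 31), (34, 31), (5, 31)}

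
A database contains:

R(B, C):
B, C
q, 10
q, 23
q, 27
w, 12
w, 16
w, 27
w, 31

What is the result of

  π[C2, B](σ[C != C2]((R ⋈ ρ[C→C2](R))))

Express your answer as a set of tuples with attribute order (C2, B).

{(10, q), (12, w), (16, w), (23, q), (27, q), (27, w), (31, w)}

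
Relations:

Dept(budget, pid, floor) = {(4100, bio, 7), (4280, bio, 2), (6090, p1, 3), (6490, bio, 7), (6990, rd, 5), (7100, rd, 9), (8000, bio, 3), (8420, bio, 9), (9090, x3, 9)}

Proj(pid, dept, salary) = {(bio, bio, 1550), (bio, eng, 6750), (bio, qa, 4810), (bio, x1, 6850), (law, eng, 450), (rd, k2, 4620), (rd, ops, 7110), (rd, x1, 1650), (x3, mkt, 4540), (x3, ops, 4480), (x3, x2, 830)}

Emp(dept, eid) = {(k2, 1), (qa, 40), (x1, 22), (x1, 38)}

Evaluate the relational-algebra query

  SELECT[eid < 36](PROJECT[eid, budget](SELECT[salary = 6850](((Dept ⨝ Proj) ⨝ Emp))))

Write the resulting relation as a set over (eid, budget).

{(22, 4100), (22, 4280), (22, 6490), (22, 8000), (22, 8420)}

Dept ⋈ Proj (natural join on pid): {(4100, bio, 7, bio, 1550), (4100, bio, 7, eng, 6750), (4100, bio, 7, qa, 4810), (4100, bio, 7, x1, 6850), (4280, bio, 2, bio, 1550), (4280, bio, 2, eng, 6750), (4280, bio, 2, qa, 4810), (4280, bio, 2, x1, 6850), (6490, bio, 7, bio, 1550), (6490, bio, 7, eng, 6750), (6490, bio, 7, qa, 4810), (6490, bio, 7, x1, 6850), (6990, rd, 5, k2, 4620), (6990, rd, 5, ops, 7110), (6990, rd, 5, x1, 1650), (7100, rd, 9, k2, 4620), (7100, rd, 9, ops, 7110), (7100, rd, 9, x1, 1650), (8000, bio, 3, bio, 1550), (8000, bio, 3, eng, 6750), (8000, bio, 3, qa, 4810), (8000, bio, 3, x1, 6850), (8420, bio, 9, bio, 1550), (8420, bio, 9, eng, 6750), (8420, bio, 9, qa, 4810), (8420, bio, 9, x1, 6850), (9090, x3, 9, mkt, 4540), (9090, x3, 9, ops, 4480), (9090, x3, 9, x2, 830)}
(Dept ⨝ Proj) ⋈ Emp (natural join on dept): {(4100, bio, 7, qa, 4810, 40), (4100, bio, 7, x1, 6850, 22), (4100, bio, 7, x1, 6850, 38), (4280, bio, 2, qa, 4810, 40), (4280, bio, 2, x1, 6850, 22), (4280, bio, 2, x1, 6850, 38), (6490, bio, 7, qa, 4810, 40), (6490, bio, 7, x1, 6850, 22), (6490, bio, 7, x1, 6850, 38), (6990, rd, 5, k2, 4620, 1), (6990, rd, 5, x1, 1650, 22), (6990, rd, 5, x1, 1650, 38), (7100, rd, 9, k2, 4620, 1), (7100, rd, 9, x1, 1650, 22), (7100, rd, 9, x1, 1650, 38), (8000, bio, 3, qa, 4810, 40), (8000, bio, 3, x1, 6850, 22), (8000, bio, 3, x1, 6850, 38), (8420, bio, 9, qa, 4810, 40), (8420, bio, 9, x1, 6850, 22), (8420, bio, 9, x1, 6850, 38)}
σ[salary = 6850]: keep tuples satisfying salary = 6850 → {(4100, bio, 7, x1, 6850, 22), (4100, bio, 7, x1, 6850, 38), (4280, bio, 2, x1, 6850, 22), (4280, bio, 2, x1, 6850, 38), (6490, bio, 7, x1, 6850, 22), (6490, bio, 7, x1, 6850, 38), (8000, bio, 3, x1, 6850, 22), (8000, bio, 3, x1, 6850, 38), (8420, bio, 9, x1, 6850, 22), (8420, bio, 9, x1, 6850, 38)}
Keep only column(s) eid, budget: {(22, 4100), (22, 4280), (22, 6490), (22, 8000), (22, 8420), (38, 4100), (38, 4280), (38, 6490), (38, 8000), (38, 8420)}
σ[eid < 36]: keep tuples satisfying eid < 36 → {(22, 4100), (22, 4280), (22, 6490), (22, 8000), (22, 8420)}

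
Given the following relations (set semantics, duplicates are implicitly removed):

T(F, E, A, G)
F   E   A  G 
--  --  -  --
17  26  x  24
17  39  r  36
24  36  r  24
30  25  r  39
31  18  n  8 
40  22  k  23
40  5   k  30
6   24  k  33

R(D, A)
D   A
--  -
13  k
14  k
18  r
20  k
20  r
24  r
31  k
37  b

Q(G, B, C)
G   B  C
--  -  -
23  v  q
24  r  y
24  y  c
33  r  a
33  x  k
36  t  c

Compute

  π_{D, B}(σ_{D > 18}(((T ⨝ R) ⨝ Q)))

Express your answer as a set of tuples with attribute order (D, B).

{(20, r), (20, t), (20, v), (20, x), (20, y), (24, r), (24, t), (24, y), (31, r), (31, v), (31, x)}

Natural join on A: {(17, 39, r, 36, 18), (17, 39, r, 36, 20), (17, 39, r, 36, 24), (24, 36, r, 24, 18), (24, 36, r, 24, 20), (24, 36, r, 24, 24), (30, 25, r, 39, 18), (30, 25, r, 39, 20), (30, 25, r, 39, 24), (40, 22, k, 23, 13), (40, 22, k, 23, 14), (40, 22, k, 23, 20), (40, 22, k, 23, 31), (40, 5, k, 30, 13), (40, 5, k, 30, 14), (40, 5, k, 30, 20), (40, 5, k, 30, 31), (6, 24, k, 33, 13), (6, 24, k, 33, 14), (6, 24, k, 33, 20), (6, 24, k, 33, 31)}
Natural join on G: {(17, 39, r, 36, 18, t, c), (17, 39, r, 36, 20, t, c), (17, 39, r, 36, 24, t, c), (24, 36, r, 24, 18, r, y), (24, 36, r, 24, 18, y, c), (24, 36, r, 24, 20, r, y), (24, 36, r, 24, 20, y, c), (24, 36, r, 24, 24, r, y), (24, 36, r, 24, 24, y, c), (40, 22, k, 23, 13, v, q), (40, 22, k, 23, 14, v, q), (40, 22, k, 23, 20, v, q), (40, 22, k, 23, 31, v, q), (6, 24, k, 33, 13, r, a), (6, 24, k, 33, 13, x, k), (6, 24, k, 33, 14, r, a), (6, 24, k, 33, 14, x, k), (6, 24, k, 33, 20, r, a), (6, 24, k, 33, 20, x, k), (6, 24, k, 33, 31, r, a), (6, 24, k, 33, 31, x, k)}
Selection D > 18: {(17, 39, r, 36, 20, t, c), (17, 39, r, 36, 24, t, c), (24, 36, r, 24, 20, r, y), (24, 36, r, 24, 20, y, c), (24, 36, r, 24, 24, r, y), (24, 36, r, 24, 24, y, c), (40, 22, k, 23, 20, v, q), (40, 22, k, 23, 31, v, q), (6, 24, k, 33, 20, r, a), (6, 24, k, 33, 20, x, k), (6, 24, k, 33, 31, r, a), (6, 24, k, 33, 31, x, k)}
π[D, B]: project onto (D, B) (1 duplicate(s) eliminated) → {(20, r), (20, t), (20, v), (20, x), (20, y), (24, r), (24, t), (24, y), (31, r), (31, v), (31, x)}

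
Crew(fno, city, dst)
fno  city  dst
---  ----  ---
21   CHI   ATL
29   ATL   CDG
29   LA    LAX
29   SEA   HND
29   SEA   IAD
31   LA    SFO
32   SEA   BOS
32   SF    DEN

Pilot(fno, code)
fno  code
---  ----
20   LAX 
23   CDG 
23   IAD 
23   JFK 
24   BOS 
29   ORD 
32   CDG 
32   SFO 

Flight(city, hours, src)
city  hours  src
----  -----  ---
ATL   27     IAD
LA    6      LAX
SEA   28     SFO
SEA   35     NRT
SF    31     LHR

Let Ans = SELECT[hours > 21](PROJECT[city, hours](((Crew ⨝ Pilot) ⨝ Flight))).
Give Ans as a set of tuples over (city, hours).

Joining Crew and Pilot on fno yields {(29, ATL, CDG, ORD), (29, LA, LAX, ORD), (29, SEA, HND, ORD), (29, SEA, IAD, ORD), (32, SEA, BOS, CDG), (32, SEA, BOS, SFO), (32, SF, DEN, CDG), (32, SF, DEN, SFO)}.
Joining (Crew ⨝ Pilot) and Flight on city yields {(29, ATL, CDG, ORD, 27, IAD), (29, LA, LAX, ORD, 6, LAX), (29, SEA, HND, ORD, 28, SFO), (29, SEA, HND, ORD, 35, NRT), (29, SEA, IAD, ORD, 28, SFO), (29, SEA, IAD, ORD, 35, NRT), (32, SEA, BOS, CDG, 28, SFO), (32, SEA, BOS, CDG, 35, NRT), (32, SEA, BOS, SFO, 28, SFO), (32, SEA, BOS, SFO, 35, NRT), (32, SF, DEN, CDG, 31, LHR), (32, SF, DEN, SFO, 31, LHR)}.
π[city, hours]: project onto (city, hours) (7 duplicate(s) eliminated) → {(ATL, 27), (LA, 6), (SEA, 28), (SEA, 35), (SF, 31)}
Selection hours > 21: {(ATL, 27), (SEA, 28), (SEA, 35), (SF, 31)}

{(ATL, 27), (SEA, 28), (SEA, 35), (SF, 31)}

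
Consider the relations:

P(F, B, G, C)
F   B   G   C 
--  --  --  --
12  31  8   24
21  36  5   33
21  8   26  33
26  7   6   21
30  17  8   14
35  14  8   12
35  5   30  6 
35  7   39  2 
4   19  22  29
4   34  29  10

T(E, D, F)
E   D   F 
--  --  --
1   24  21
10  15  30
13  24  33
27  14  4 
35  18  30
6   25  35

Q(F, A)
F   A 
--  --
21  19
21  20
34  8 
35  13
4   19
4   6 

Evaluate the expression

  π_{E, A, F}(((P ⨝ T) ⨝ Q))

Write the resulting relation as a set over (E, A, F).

P ⋈ T (natural join on F): {(21, 36, 5, 33, 1, 24), (21, 8, 26, 33, 1, 24), (30, 17, 8, 14, 10, 15), (30, 17, 8, 14, 35, 18), (35, 14, 8, 12, 6, 25), (35, 5, 30, 6, 6, 25), (35, 7, 39, 2, 6, 25), (4, 19, 22, 29, 27, 14), (4, 34, 29, 10, 27, 14)}
(P ⨝ T) ⋈ Q (natural join on F): {(21, 36, 5, 33, 1, 24, 19), (21, 36, 5, 33, 1, 24, 20), (21, 8, 26, 33, 1, 24, 19), (21, 8, 26, 33, 1, 24, 20), (35, 14, 8, 12, 6, 25, 13), (35, 5, 30, 6, 6, 25, 13), (35, 7, 39, 2, 6, 25, 13), (4, 19, 22, 29, 27, 14, 19), (4, 19, 22, 29, 27, 14, 6), (4, 34, 29, 10, 27, 14, 19), (4, 34, 29, 10, 27, 14, 6)}
π_{E, A, F} gives {(1, 19, 21), (1, 20, 21), (27, 19, 4), (27, 6, 4), (6, 13, 35)} (6 duplicate(s) eliminated).

{(1, 19, 21), (1, 20, 21), (27, 19, 4), (27, 6, 4), (6, 13, 35)}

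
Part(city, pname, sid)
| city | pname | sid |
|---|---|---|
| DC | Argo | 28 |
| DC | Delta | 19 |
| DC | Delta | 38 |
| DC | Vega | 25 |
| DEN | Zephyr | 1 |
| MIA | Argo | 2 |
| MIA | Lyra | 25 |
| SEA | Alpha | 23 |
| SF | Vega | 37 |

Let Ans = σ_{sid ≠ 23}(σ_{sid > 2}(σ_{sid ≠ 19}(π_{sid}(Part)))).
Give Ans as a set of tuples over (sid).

{25, 28, 37, 38}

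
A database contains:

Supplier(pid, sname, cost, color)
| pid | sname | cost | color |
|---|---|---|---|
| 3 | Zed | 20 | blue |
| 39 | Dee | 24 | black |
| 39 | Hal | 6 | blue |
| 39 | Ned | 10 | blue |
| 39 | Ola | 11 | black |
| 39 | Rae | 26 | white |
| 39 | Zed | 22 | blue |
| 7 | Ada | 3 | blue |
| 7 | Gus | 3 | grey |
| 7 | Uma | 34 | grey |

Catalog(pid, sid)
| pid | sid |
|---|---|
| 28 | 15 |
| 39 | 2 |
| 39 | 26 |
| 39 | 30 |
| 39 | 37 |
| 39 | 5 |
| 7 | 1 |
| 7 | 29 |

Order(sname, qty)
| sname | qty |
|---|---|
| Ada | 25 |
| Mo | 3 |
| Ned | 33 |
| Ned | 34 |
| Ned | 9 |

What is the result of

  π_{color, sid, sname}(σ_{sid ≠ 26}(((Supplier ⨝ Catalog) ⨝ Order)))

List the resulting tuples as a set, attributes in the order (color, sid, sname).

{(blue, 1, Ada), (blue, 2, Ned), (blue, 29, Ada), (blue, 30, Ned), (blue, 37, Ned), (blue, 5, Ned)}

Natural join on pid: {(39, Dee, 24, black, 2), (39, Dee, 24, black, 26), (39, Dee, 24, black, 30), (39, Dee, 24, black, 37), (39, Dee, 24, black, 5), (39, Hal, 6, blue, 2), (39, Hal, 6, blue, 26), (39, Hal, 6, blue, 30), (39, Hal, 6, blue, 37), (39, Hal, 6, blue, 5), (39, Ned, 10, blue, 2), (39, Ned, 10, blue, 26), (39, Ned, 10, blue, 30), (39, Ned, 10, blue, 37), (39, Ned, 10, blue, 5), (39, Ola, 11, black, 2), (39, Ola, 11, black, 26), (39, Ola, 11, black, 30), (39, Ola, 11, black, 37), (39, Ola, 11, black, 5), (39, Rae, 26, white, 2), (39, Rae, 26, white, 26), (39, Rae, 26, white, 30), (39, Rae, 26, white, 37), (39, Rae, 26, white, 5), (39, Zed, 22, blue, 2), (39, Zed, 22, blue, 26), (39, Zed, 22, blue, 30), (39, Zed, 22, blue, 37), (39, Zed, 22, blue, 5), (7, Ada, 3, blue, 1), (7, Ada, 3, blue, 29), (7, Gus, 3, grey, 1), (7, Gus, 3, grey, 29), (7, Uma, 34, grey, 1), (7, Uma, 34, grey, 29)}
Natural join on sname: {(39, Ned, 10, blue, 2, 33), (39, Ned, 10, blue, 2, 34), (39, Ned, 10, blue, 2, 9), (39, Ned, 10, blue, 26, 33), (39, Ned, 10, blue, 26, 34), (39, Ned, 10, blue, 26, 9), (39, Ned, 10, blue, 30, 33), (39, Ned, 10, blue, 30, 34), (39, Ned, 10, blue, 30, 9), (39, Ned, 10, blue, 37, 33), (39, Ned, 10, blue, 37, 34), (39, Ned, 10, blue, 37, 9), (39, Ned, 10, blue, 5, 33), (39, Ned, 10, blue, 5, 34), (39, Ned, 10, blue, 5, 9), (7, Ada, 3, blue, 1, 25), (7, Ada, 3, blue, 29, 25)}
Apply σ_{sid ≠ 26}; surviving tuples: {(39, Ned, 10, blue, 2, 33), (39, Ned, 10, blue, 2, 34), (39, Ned, 10, blue, 2, 9), (39, Ned, 10, blue, 30, 33), (39, Ned, 10, blue, 30, 34), (39, Ned, 10, blue, 30, 9), (39, Ned, 10, blue, 37, 33), (39, Ned, 10, blue, 37, 34), (39, Ned, 10, blue, 37, 9), (39, Ned, 10, blue, 5, 33), (39, Ned, 10, blue, 5, 34), (39, Ned, 10, blue, 5, 9), (7, Ada, 3, blue, 1, 25), (7, Ada, 3, blue, 29, 25)}
π[color, sid, sname]: project onto (color, sid, sname) (8 duplicate(s) eliminated) → {(blue, 1, Ada), (blue, 2, Ned), (blue, 29, Ada), (blue, 30, Ned), (blue, 37, Ned), (blue, 5, Ned)}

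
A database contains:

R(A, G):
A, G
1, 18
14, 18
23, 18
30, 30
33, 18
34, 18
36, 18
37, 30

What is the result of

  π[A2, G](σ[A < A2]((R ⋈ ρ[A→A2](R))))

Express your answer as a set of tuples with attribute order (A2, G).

ρ[A→A2]: schema becomes (A2, G); tuples unchanged.
R ⋈ ρ[A→A2](R) (natural join on G): {(1, 18, 1), (1, 18, 14), (1, 18, 23), (1, 18, 33), (1, 18, 34), (1, 18, 36), (14, 18, 1), (14, 18, 14), (14, 18, 23), (14, 18, 33), (14, 18, 34), (14, 18, 36), (23, 18, 1), (23, 18, 14), (23, 18, 23), (23, 18, 33), (23, 18, 34), (23, 18, 36), (30, 30, 30), (30, 30, 37), (33, 18, 1), (33, 18, 14), (33, 18, 23), (33, 18, 33), (33, 18, 34), (33, 18, 36), (34, 18, 1), (34, 18, 14), (34, 18, 23), (34, 18, 33), (34, 18, 34), (34, 18, 36), (36, 18, 1), (36, 18, 14), (36, 18, 23), (36, 18, 33), (36, 18, 34), (36, 18, 36), (37, 30, 30), (37, 30, 37)}
Selection A < A2: {(1, 18, 14), (1, 18, 23), (1, 18, 33), (1, 18, 34), (1, 18, 36), (14, 18, 23), (14, 18, 33), (14, 18, 34), (14, 18, 36), (23, 18, 33), (23, 18, 34), (23, 18, 36), (30, 30, 37), (33, 18, 34), (33, 18, 36), (34, 18, 36)}
Keep only column(s) A2, G (10 duplicate(s) eliminated): {(14, 18), (23, 18), (33, 18), (34, 18), (36, 18), (37, 30)}

{(14, 18), (23, 18), (33, 18), (34, 18), (36, 18), (37, 30)}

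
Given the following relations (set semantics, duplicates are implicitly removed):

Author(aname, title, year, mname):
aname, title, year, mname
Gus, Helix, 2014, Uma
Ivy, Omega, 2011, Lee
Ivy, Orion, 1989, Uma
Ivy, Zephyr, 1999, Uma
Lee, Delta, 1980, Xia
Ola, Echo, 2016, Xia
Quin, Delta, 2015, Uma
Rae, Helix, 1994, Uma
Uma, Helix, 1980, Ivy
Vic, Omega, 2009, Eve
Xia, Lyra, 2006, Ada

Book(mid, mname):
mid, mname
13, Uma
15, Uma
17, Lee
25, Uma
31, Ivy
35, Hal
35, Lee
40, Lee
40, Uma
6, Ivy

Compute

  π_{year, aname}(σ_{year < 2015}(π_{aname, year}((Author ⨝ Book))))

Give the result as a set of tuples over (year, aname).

{(1980, Uma), (1989, Ivy), (1994, Rae), (1999, Ivy), (2011, Ivy), (2014, Gus)}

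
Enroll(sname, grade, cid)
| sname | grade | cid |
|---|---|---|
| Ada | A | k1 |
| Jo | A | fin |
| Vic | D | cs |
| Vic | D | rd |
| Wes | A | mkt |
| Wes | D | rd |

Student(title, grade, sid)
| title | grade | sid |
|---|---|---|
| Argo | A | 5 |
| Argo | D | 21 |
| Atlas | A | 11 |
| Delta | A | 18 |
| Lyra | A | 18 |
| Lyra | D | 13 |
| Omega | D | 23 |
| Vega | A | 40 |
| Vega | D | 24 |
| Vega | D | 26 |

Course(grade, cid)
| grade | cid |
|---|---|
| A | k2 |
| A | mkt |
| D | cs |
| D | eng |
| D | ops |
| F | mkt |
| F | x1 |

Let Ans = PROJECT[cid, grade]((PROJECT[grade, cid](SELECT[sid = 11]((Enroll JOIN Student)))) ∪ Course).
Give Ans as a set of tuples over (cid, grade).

Enroll ⋈ Student (natural join on grade): {(Ada, A, k1, Argo, 5), (Ada, A, k1, Atlas, 11), (Ada, A, k1, Delta, 18), (Ada, A, k1, Lyra, 18), (Ada, A, k1, Vega, 40), (Jo, A, fin, Argo, 5), (Jo, A, fin, Atlas, 11), (Jo, A, fin, Delta, 18), (Jo, A, fin, Lyra, 18), (Jo, A, fin, Vega, 40), (Vic, D, cs, Argo, 21), (Vic, D, cs, Lyra, 13), (Vic, D, cs, Omega, 23), (Vic, D, cs, Vega, 24), (Vic, D, cs, Vega, 26), (Vic, D, rd, Argo, 21), (Vic, D, rd, Lyra, 13), (Vic, D, rd, Omega, 23), (Vic, D, rd, Vega, 24), (Vic, D, rd, Vega, 26), (Wes, A, mkt, Argo, 5), (Wes, A, mkt, Atlas, 11), (Wes, A, mkt, Delta, 18), (Wes, A, mkt, Lyra, 18), (Wes, A, mkt, Vega, 40), (Wes, D, rd, Argo, 21), (Wes, D, rd, Lyra, 13), (Wes, D, rd, Omega, 23), (Wes, D, rd, Vega, 24), (Wes, D, rd, Vega, 26)}
σ[sid = 11]: keep tuples satisfying sid = 11 → {(Ada, A, k1, Atlas, 11), (Jo, A, fin, Atlas, 11), (Wes, A, mkt, Atlas, 11)}
Keep only column(s) grade, cid: {(A, fin), (A, k1), (A, mkt)}
Taking the union: {(A, fin), (A, k1), (A, k2), (A, mkt), (D, cs), (D, eng), (D, ops), (F, mkt), (F, x1)}
Keep only column(s) cid, grade: {(cs, D), (eng, D), (fin, A), (k1, A), (k2, A), (mkt, A), (mkt, F), (ops, D), (x1, F)}

{(cs, D), (eng, D), (fin, A), (k1, A), (k2, A), (mkt, A), (mkt, F), (ops, D), (x1, F)}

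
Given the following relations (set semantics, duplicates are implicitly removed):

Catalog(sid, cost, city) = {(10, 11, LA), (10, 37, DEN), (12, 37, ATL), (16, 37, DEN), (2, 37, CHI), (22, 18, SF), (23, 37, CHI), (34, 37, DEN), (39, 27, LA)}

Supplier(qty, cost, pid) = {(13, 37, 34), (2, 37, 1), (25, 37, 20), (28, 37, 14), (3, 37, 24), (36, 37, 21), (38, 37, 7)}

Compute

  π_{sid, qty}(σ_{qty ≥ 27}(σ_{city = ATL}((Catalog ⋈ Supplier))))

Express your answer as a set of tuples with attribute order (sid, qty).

Catalog ⋈ Supplier (natural join on cost): {(10, 37, DEN, 13, 34), (10, 37, DEN, 2, 1), (10, 37, DEN, 25, 20), (10, 37, DEN, 28, 14), (10, 37, DEN, 3, 24), (10, 37, DEN, 36, 21), (10, 37, DEN, 38, 7), (12, 37, ATL, 13, 34), (12, 37, ATL, 2, 1), (12, 37, ATL, 25, 20), (12, 37, ATL, 28, 14), (12, 37, ATL, 3, 24), (12, 37, ATL, 36, 21), (12, 37, ATL, 38, 7), (16, 37, DEN, 13, 34), (16, 37, DEN, 2, 1), (16, 37, DEN, 25, 20), (16, 37, DEN, 28, 14), (16, 37, DEN, 3, 24), (16, 37, DEN, 36, 21), (16, 37, DEN, 38, 7), (2, 37, CHI, 13, 34), (2, 37, CHI, 2, 1), (2, 37, CHI, 25, 20), (2, 37, CHI, 28, 14), (2, 37, CHI, 3, 24), (2, 37, CHI, 36, 21), (2, 37, CHI, 38, 7), (23, 37, CHI, 13, 34), (23, 37, CHI, 2, 1), (23, 37, CHI, 25, 20), (23, 37, CHI, 28, 14), (23, 37, CHI, 3, 24), (23, 37, CHI, 36, 21), (23, 37, CHI, 38, 7), (34, 37, DEN, 13, 34), (34, 37, DEN, 2, 1), (34, 37, DEN, 25, 20), (34, 37, DEN, 28, 14), (34, 37, DEN, 3, 24), (34, 37, DEN, 36, 21), (34, 37, DEN, 38, 7)}
Apply σ_{city = ATL}; surviving tuples: {(12, 37, ATL, 13, 34), (12, 37, ATL, 2, 1), (12, 37, ATL, 25, 20), (12, 37, ATL, 28, 14), (12, 37, ATL, 3, 24), (12, 37, ATL, 36, 21), (12, 37, ATL, 38, 7)}
Apply σ_{qty ≥ 27}; surviving tuples: {(12, 37, ATL, 28, 14), (12, 37, ATL, 36, 21), (12, 37, ATL, 38, 7)}
Keep only column(s) sid, qty: {(12, 28), (12, 36), (12, 38)}

{(12, 28), (12, 36), (12, 38)}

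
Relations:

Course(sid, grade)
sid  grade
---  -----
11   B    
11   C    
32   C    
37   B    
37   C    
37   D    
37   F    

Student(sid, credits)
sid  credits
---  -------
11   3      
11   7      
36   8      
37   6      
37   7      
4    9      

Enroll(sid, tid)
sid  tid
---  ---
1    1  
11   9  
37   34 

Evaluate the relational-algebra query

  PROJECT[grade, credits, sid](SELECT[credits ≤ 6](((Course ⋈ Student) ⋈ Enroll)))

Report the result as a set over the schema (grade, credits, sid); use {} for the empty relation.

{(B, 3, 11), (B, 6, 37), (C, 3, 11), (C, 6, 37), (D, 6, 37), (F, 6, 37)}

Joining Course and Student on sid yields {(11, B, 3), (11, B, 7), (11, C, 3), (11, C, 7), (37, B, 6), (37, B, 7), (37, C, 6), (37, C, 7), (37, D, 6), (37, D, 7), (37, F, 6), (37, F, 7)}.
Joining (Course ⋈ Student) and Enroll on sid yields {(11, B, 3, 9), (11, B, 7, 9), (11, C, 3, 9), (11, C, 7, 9), (37, B, 6, 34), (37, B, 7, 34), (37, C, 6, 34), (37, C, 7, 34), (37, D, 6, 34), (37, D, 7, 34), (37, F, 6, 34), (37, F, 7, 34)}.
σ[credits ≤ 6]: keep tuples satisfying credits ≤ 6 → {(11, B, 3, 9), (11, C, 3, 9), (37, B, 6, 34), (37, C, 6, 34), (37, D, 6, 34), (37, F, 6, 34)}
Keep only column(s) grade, credits, sid: {(B, 3, 11), (B, 6, 37), (C, 3, 11), (C, 6, 37), (D, 6, 37), (F, 6, 37)}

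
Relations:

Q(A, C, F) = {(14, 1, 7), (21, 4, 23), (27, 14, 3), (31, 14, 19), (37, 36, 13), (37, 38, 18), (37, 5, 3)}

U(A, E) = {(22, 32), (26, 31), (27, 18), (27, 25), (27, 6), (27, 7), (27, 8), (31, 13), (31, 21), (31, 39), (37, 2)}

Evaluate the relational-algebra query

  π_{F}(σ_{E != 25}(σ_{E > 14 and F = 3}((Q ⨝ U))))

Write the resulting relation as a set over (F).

{3}

Joining Q and U on A yields {(27, 14, 3, 18), (27, 14, 3, 25), (27, 14, 3, 6), (27, 14, 3, 7), (27, 14, 3, 8), (31, 14, 19, 13), (31, 14, 19, 21), (31, 14, 19, 39), (37, 36, 13, 2), (37, 38, 18, 2), (37, 5, 3, 2)}.
Apply σ_{E > 14 and F = 3}; surviving tuples: {(27, 14, 3, 18), (27, 14, 3, 25)}
Apply σ_{E != 25}; surviving tuples: {(27, 14, 3, 18)}
Keep only column(s) F: {3}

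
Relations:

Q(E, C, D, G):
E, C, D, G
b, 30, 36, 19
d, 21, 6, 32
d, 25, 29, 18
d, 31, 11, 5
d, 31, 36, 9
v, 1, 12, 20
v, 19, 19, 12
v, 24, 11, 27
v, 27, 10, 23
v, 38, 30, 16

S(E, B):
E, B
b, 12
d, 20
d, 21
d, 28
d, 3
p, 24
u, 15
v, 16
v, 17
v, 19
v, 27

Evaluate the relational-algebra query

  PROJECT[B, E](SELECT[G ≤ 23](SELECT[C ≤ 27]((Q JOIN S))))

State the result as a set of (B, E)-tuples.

Natural join on E: {(b, 30, 36, 19, 12), (d, 21, 6, 32, 20), (d, 21, 6, 32, 21), (d, 21, 6, 32, 28), (d, 21, 6, 32, 3), (d, 25, 29, 18, 20), (d, 25, 29, 18, 21), (d, 25, 29, 18, 28), (d, 25, 29, 18, 3), (d, 31, 11, 5, 20), (d, 31, 11, 5, 21), (d, 31, 11, 5, 28), (d, 31, 11, 5, 3), (d, 31, 36, 9, 20), (d, 31, 36, 9, 21), (d, 31, 36, 9, 28), (d, 31, 36, 9, 3), (v, 1, 12, 20, 16), (v, 1, 12, 20, 17), (v, 1, 12, 20, 19), (v, 1, 12, 20, 27), (v, 19, 19, 12, 16), (v, 19, 19, 12, 17), (v, 19, 19, 12, 19), (v, 19, 19, 12, 27), (v, 24, 11, 27, 16), (v, 24, 11, 27, 17), (v, 24, 11, 27, 19), (v, 24, 11, 27, 27), (v, 27, 10, 23, 16), (v, 27, 10, 23, 17), (v, 27, 10, 23, 19), (v, 27, 10, 23, 27), (v, 38, 30, 16, 16), (v, 38, 30, 16, 17), (v, 38, 30, 16, 19), (v, 38, 30, 16, 27)}
σ[C ≤ 27]: keep tuples satisfying C ≤ 27 → {(d, 21, 6, 32, 20), (d, 21, 6, 32, 21), (d, 21, 6, 32, 28), (d, 21, 6, 32, 3), (d, 25, 29, 18, 20), (d, 25, 29, 18, 21), (d, 25, 29, 18, 28), (d, 25, 29, 18, 3), (v, 1, 12, 20, 16), (v, 1, 12, 20, 17), (v, 1, 12, 20, 19), (v, 1, 12, 20, 27), (v, 19, 19, 12, 16), (v, 19, 19, 12, 17), (v, 19, 19, 12, 19), (v, 19, 19, 12, 27), (v, 24, 11, 27, 16), (v, 24, 11, 27, 17), (v, 24, 11, 27, 19), (v, 24, 11, 27, 27), (v, 27, 10, 23, 16), (v, 27, 10, 23, 17), (v, 27, 10, 23, 19), (v, 27, 10, 23, 27)}
σ[G ≤ 23]: keep tuples satisfying G ≤ 23 → {(d, 25, 29, 18, 20), (d, 25, 29, 18, 21), (d, 25, 29, 18, 28), (d, 25, 29, 18, 3), (v, 1, 12, 20, 16), (v, 1, 12, 20, 17), (v, 1, 12, 20, 19), (v, 1, 12, 20, 27), (v, 19, 19, 12, 16), (v, 19, 19, 12, 17), (v, 19, 19, 12, 19), (v, 19, 19, 12, 27), (v, 27, 10, 23, 16), (v, 27, 10, 23, 17), (v, 27, 10, 23, 19), (v, 27, 10, 23, 27)}
π[B, E]: project onto (B, E) (8 duplicate(s) eliminated) → {(16, v), (17, v), (19, v), (20, d), (21, d), (27, v), (28, d), (3, d)}

{(16, v), (17, v), (19, v), (20, d), (21, d), (27, v), (28, d), (3, d)}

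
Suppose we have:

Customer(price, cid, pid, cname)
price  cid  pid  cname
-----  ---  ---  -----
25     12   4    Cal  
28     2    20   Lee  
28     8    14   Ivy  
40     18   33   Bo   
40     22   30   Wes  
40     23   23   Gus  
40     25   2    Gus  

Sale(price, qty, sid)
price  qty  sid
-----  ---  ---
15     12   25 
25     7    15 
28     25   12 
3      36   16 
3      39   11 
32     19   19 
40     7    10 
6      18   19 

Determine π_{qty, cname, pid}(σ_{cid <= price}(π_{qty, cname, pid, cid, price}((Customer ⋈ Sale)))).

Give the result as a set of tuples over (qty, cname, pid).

Customer ⋈ Sale (natural join on price): {(25, 12, 4, Cal, 7, 15), (28, 2, 20, Lee, 25, 12), (28, 8, 14, Ivy, 25, 12), (40, 18, 33, Bo, 7, 10), (40, 22, 30, Wes, 7, 10), (40, 23, 23, Gus, 7, 10), (40, 25, 2, Gus, 7, 10)}
Projecting to qty, cname, pid, cid, price: {(25, Ivy, 14, 8, 28), (25, Lee, 20, 2, 28), (7, Bo, 33, 18, 40), (7, Cal, 4, 12, 25), (7, Gus, 2, 25, 40), (7, Gus, 23, 23, 40), (7, Wes, 30, 22, 40)}
Apply σ_{cid <= price}; surviving tuples: {(25, Ivy, 14, 8, 28), (25, Lee, 20, 2, 28), (7, Bo, 33, 18, 40), (7, Cal, 4, 12, 25), (7, Gus, 2, 25, 40), (7, Gus, 23, 23, 40), (7, Wes, 30, 22, 40)}
Projecting to qty, cname, pid: {(25, Ivy, 14), (25, Lee, 20), (7, Bo, 33), (7, Cal, 4), (7, Gus, 2), (7, Gus, 23), (7, Wes, 30)}

{(25, Ivy, 14), (25, Lee, 20), (7, Bo, 33), (7, Cal, 4), (7, Gus, 2), (7, Gus, 23), (7, Wes, 30)}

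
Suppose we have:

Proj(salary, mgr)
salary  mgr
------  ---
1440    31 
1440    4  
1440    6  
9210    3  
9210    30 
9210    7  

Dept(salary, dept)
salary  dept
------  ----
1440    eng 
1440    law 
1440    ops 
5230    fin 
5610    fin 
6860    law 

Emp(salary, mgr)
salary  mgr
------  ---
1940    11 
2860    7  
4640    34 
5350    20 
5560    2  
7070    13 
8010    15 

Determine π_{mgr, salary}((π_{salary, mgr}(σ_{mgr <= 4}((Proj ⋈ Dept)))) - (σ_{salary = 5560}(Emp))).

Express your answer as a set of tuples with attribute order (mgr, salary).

{(4, 1440)}

Joining Proj and Dept on salary yields {(1440, 31, eng), (1440, 31, law), (1440, 31, ops), (1440, 4, eng), (1440, 4, law), (1440, 4, ops), (1440, 6, eng), (1440, 6, law), (1440, 6, ops)}.
Selection mgr <= 4: {(1440, 4, eng), (1440, 4, law), (1440, 4, ops)}
Keep only column(s) salary, mgr (2 duplicate(s) eliminated): {(1440, 4)}
Selection salary = 5560: {(5560, 2)}
Set difference of the two operands is {(1440, 4)}.
Keep only column(s) mgr, salary: {(4, 1440)}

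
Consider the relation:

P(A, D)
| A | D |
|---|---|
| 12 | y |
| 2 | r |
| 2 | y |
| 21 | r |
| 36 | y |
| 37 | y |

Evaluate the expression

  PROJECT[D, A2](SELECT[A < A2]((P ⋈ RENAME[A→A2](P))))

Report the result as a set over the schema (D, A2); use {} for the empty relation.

{(r, 21), (y, 12), (y, 36), (y, 37)}

ρ[A→A2]: schema becomes (A2, D); tuples unchanged.
Natural join on D: {(12, y, 12), (12, y, 2), (12, y, 36), (12, y, 37), (2, r, 2), (2, r, 21), (2, y, 12), (2, y, 2), (2, y, 36), (2, y, 37), (21, r, 2), (21, r, 21), (36, y, 12), (36, y, 2), (36, y, 36), (36, y, 37), (37, y, 12), (37, y, 2), (37, y, 36), (37, y, 37)}
Selection A < A2: {(12, y, 36), (12, y, 37), (2, r, 21), (2, y, 12), (2, y, 36), (2, y, 37), (36, y, 37)}
Keep only column(s) D, A2 (3 duplicate(s) eliminated): {(r, 21), (y, 12), (y, 36), (y, 37)}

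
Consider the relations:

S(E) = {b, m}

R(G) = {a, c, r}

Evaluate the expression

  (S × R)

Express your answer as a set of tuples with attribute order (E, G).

{(b, a), (b, c), (b, r), (m, a), (m, c), (m, r)}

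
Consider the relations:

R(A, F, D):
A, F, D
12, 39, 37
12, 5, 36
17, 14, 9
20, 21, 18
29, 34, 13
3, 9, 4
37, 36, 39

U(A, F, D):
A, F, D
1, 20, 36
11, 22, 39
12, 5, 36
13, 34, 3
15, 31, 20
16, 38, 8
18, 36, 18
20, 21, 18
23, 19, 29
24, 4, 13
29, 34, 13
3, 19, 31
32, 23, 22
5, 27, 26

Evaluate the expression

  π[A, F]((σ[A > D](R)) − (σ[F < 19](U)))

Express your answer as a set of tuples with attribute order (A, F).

σ[A > D]: keep tuples satisfying A > D → {(17, 14, 9), (20, 21, 18), (29, 34, 13)}
σ[F < 19]: keep tuples satisfying F < 19 → {(12, 5, 36), (24, 4, 13)}
Difference: {(17, 14, 9), (20, 21, 18), (29, 34, 13)} with {(12, 5, 36), (24, 4, 13)} → {(17, 14, 9), (20, 21, 18), (29, 34, 13)}
Projecting to A, F: {(17, 14), (20, 21), (29, 34)}

{(17, 14), (20, 21), (29, 34)}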